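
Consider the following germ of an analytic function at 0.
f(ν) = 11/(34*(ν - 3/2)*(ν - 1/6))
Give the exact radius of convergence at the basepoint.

The radius of convergence is 1/6.

Denominator factor (ν - 3/2): pole of order 1 at 3/2, modulus 3/2.
Denominator factor (ν - 1/6): pole of order 1 at 1/6, modulus 1/6.
The radius of convergence is the smallest modulus among the singular points: 1/6.


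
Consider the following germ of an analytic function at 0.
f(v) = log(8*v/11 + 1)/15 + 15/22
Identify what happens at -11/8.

The term (1/15)*log(1 - v/(-11/8)) has argument 1 - -11/8/(-11/8) = 0 at -11/8: a logarithmic (infinitely-sheeted) branch point; the remaining terms are analytic or single-valued there.

The point is a logarithmic branch point.


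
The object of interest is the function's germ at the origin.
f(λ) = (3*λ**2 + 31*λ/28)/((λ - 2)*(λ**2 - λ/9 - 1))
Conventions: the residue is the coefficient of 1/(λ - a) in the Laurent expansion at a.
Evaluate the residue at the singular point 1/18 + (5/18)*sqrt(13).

The residue is -741/700 - (843/2275)*sqrt(13).

The factor λ**2 - λ/9 - 1 splits as (λ - a)(λ - a') with a = 1/18 + (5/18)*sqrt(13), a' = 1/18 - (5/18)*sqrt(13). At the order-1 pole a set g(λ) = (λ - a)*f(λ) = [(3*λ**2 + 31*λ/28)/(λ - 2)] / (λ - a').
Simple pole: residue = g(a) at a = 1/18 + (5/18)*sqrt(13), which is -741/700 - (843/2275)*sqrt(13).


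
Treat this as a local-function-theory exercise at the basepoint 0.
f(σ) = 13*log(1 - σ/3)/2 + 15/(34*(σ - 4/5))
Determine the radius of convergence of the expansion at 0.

The radius of convergence is 4/5.

Denominator factor (σ - 4/5): pole of order 1 at 4/5, modulus 4/5.
Branch term (13/2)*log(1 - σ/(3)): its argument vanishes at σ = 3, a logarithmic branch point, modulus 3.
The radius of convergence is the smallest modulus among the singular points: 4/5.


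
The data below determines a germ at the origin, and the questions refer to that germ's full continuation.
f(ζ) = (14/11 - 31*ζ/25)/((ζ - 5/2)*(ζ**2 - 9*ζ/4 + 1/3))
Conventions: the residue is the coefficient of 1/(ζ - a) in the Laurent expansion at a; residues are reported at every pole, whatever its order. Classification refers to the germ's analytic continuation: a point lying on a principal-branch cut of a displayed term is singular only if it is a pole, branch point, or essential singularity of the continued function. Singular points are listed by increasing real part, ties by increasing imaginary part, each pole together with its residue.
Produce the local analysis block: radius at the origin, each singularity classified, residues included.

Denominator factor (ζ - 5/2): pole of order 1 at 5/2, modulus 5/2.
Denominator factor (ζ**2 - 9*ζ/4 + 1/3): discriminant 179/48, real irrational roots 9/8 + (1/24)*sqrt(537) and 9/8 - (1/24)*sqrt(537); poles of order 1, moduli 9/8 + (1/24)*sqrt(537) and 9/8 - (1/24)*sqrt(537).
The radius of convergence is the smallest modulus among the singular points: 9/8 - (1/24)*sqrt(537).
The factor ζ**2 - 9*ζ/4 + 1/3 splits as (ζ - a)(ζ - a') with a = 9/8 - (1/24)*sqrt(537), a' = 9/8 + (1/24)*sqrt(537). At the order-1 pole a set g(ζ) = (ζ - a)*f(ζ) = [(14/11 - 31*ζ/25)/(ζ - 5/2)] / (ζ - a').
Simple pole: residue = g(a) at a = 9/8 - (1/24)*sqrt(537), which is 1206/1265 - (3178/102925)*sqrt(537).
The factor ζ**2 - 9*ζ/4 + 1/3 splits as (ζ - a)(ζ - a') with a = 9/8 + (1/24)*sqrt(537), a' = 9/8 - (1/24)*sqrt(537). At the order-1 pole a set g(ζ) = (ζ - a)*f(ζ) = [(14/11 - 31*ζ/25)/(ζ - 5/2)] / (ζ - a').
Simple pole: residue = g(a) at a = 9/8 + (1/24)*sqrt(537), which is 1206/1265 + (3178/102925)*sqrt(537).
At the order-1 pole 5/2 set g(ζ) = (ζ - (5/2))*f(ζ) = (14/11 - 31*ζ/25)/(ζ**2 - 9*ζ/4 + 1/3).
Simple pole: residue = g(a) at a = 5/2, which is -2412/1265.
List the singular points by increasing real part (a conjugate pair: the negative imaginary part first).

Radius of convergence at 0: 9/8 - (1/24)*sqrt(537).
At 9/8 - (1/24)*sqrt(537): a pole of order 1; residue 1206/1265 - (3178/102925)*sqrt(537).
At 9/8 + (1/24)*sqrt(537): a pole of order 1; residue 1206/1265 + (3178/102925)*sqrt(537).
At 5/2: a pole of order 1; residue -2412/1265.


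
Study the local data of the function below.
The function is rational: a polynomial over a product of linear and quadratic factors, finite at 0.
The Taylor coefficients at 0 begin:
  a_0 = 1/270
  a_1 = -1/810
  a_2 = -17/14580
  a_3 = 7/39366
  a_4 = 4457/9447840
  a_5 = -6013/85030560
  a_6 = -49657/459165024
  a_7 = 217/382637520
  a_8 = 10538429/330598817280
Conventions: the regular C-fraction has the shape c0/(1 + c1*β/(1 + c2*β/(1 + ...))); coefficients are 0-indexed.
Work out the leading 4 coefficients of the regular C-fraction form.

The regular C-fraction coefficients are [1/270, 1/3, -23/18, 1007/1242].

Taylor coefficients (read off): a_0 = 1/270, a_1 = -1/810, a_2 = -17/14580, a_3 = 7/39366.
c0 = a_0 = 1/270. Peel one level at a time: if S = 1 + c*β/S' with S'(0) = 1, then c is the β-coefficient of S and S' = c*β/(S - 1).
S_1 = c0/f = 1 + (1/3)*β + (23/54)*β^2 + ...; c1 = 1/3.
S_2 = c1*β/(S_1 - 1) = 1 + (-23/18)*β + (1007/972)*β^2 + ...; c2 = -23/18.
S_3 = c2*β/(S_2 - 1) = 1 + (1007/1242)*β + ...; c3 = 1007/1242.


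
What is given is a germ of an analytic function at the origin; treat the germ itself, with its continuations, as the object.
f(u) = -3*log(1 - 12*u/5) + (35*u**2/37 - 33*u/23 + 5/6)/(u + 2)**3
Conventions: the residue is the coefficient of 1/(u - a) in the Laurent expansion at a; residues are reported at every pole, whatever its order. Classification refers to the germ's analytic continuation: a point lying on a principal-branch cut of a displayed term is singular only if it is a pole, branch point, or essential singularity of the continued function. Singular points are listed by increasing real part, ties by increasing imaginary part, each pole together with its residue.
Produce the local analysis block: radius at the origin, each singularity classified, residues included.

Denominator factor (u + 2)^3: pole of order 3 at -2, modulus 2.
Branch term (-3)*log(1 - u/(5/12)): its argument vanishes at u = 5/12, a logarithmic branch point, modulus 5/12.
The radius of convergence is the smallest modulus among the singular points: 5/12.
The branch term is analytic at -2 and contributes nothing to the residue; only the rational part matters.
At the order-3 pole -2 set g(u) = (u - (-2))^3*(rational part) = 35*u**2/37 - 33*u/23 + 5/6.
Order-3 pole: residue = g''(a)/2; g''(-2) = 70/37, so the residue is 35/37.
List the singular points by increasing real part (a conjugate pair: the negative imaginary part first).

Radius of convergence at 0: 5/12.
At -2: a pole of order 3; residue 35/37.
At 5/12: a logarithmic branch point.


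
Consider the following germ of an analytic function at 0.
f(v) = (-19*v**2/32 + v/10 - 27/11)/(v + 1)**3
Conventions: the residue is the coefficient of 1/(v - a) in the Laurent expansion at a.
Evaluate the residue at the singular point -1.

At the order-3 pole -1 set g(v) = (v - (-1))^3*f(v) = -19*v**2/32 + v/10 - 27/11.
Order-3 pole: residue = g''(a)/2; g''(-1) = -19/16, so the residue is -19/32.

The residue is -19/32.


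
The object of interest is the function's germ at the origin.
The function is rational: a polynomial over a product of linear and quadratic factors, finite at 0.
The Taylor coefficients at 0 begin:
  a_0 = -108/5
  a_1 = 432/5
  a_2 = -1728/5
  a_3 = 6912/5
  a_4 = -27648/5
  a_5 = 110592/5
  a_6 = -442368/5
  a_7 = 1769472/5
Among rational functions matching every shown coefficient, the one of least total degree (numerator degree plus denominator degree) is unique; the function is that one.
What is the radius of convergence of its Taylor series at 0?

The radius of convergence is 1/4.

No rational of total degree below 1 reproduces all 8 coefficients; solving the [0/1] Pade equations on them gives f(k) = -27/(5*(k + 1/4)), whose expansion matches every shown term.
Denominator factor (k + 1/4): pole of order 1 at -1/4, modulus 1/4.
The radius of convergence is the smallest modulus among the singular points: 1/4.


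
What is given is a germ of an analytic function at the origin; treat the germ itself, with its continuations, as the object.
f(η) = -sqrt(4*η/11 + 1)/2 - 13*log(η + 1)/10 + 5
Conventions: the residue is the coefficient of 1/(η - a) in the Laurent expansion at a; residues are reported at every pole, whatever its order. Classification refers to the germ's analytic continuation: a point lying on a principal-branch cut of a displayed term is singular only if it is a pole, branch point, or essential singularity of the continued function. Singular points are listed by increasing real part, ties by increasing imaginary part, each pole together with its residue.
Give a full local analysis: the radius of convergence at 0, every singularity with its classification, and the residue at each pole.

Radius of convergence at 0: 1.
At -11/4: an algebraic (square-root) branch point.
At -1: a logarithmic branch point.

Branch term (-1/2)*sqrt(1 - η/(-11/4)): its argument vanishes at η = -11/4, a square-root branch point, modulus 11/4.
Branch term (-13/10)*log(1 - η/(-1)): its argument vanishes at η = -1, a logarithmic branch point, modulus 1.
The radius of convergence is the smallest modulus among the singular points: 1.
List the singular points by increasing real part (a conjugate pair: the negative imaginary part first).


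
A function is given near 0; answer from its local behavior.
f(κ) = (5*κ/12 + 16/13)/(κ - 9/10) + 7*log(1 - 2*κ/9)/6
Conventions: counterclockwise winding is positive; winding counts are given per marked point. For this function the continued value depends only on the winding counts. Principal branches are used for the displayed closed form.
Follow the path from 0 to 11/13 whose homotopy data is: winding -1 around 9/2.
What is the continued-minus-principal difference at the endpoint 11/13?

The rational part is single-valued and drops out of the difference; each branch term changes only by its own monodromy.
(7/6)*log(1 - κ/(9/2)): each positive loop around 9/2 adds 2*pi*i to the log, so winding -1 contributes (7/6)*(-1)*2*pi*i = -(7/3)*pi*i.
Summing the contributions at κ = 11/13 gives -(7/3)*pi*i.

Continued minus principal equals -(7/3)*pi*i.


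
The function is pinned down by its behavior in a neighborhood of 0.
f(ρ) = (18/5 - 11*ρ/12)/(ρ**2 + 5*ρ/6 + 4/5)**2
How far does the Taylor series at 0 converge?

Denominator factor (ρ**2 + 5*ρ/6 + 4/5)^2: discriminant -451/180, complex-conjugate roots (-5/12) + ((1/60)*sqrt(2255))*i and (-5/12) - ((1/60)*sqrt(2255))*i; poles of order 2, moduli (2/5)*sqrt(5) and (2/5)*sqrt(5).
The radius of convergence is the smallest modulus among the singular points: (2/5)*sqrt(5).

The radius of convergence is (2/5)*sqrt(5).


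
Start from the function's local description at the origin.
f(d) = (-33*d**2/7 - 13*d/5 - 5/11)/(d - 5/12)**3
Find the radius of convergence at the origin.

Denominator factor (d - 5/12)^3: pole of order 3 at 5/12, modulus 5/12.
The radius of convergence is the smallest modulus among the singular points: 5/12.

The radius of convergence is 5/12.


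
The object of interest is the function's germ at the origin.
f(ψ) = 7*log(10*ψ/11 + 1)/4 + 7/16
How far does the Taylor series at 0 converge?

The radius of convergence is 11/10.

Branch term (7/4)*log(1 - ψ/(-11/10)): its argument vanishes at ψ = -11/10, a logarithmic branch point, modulus 11/10.
The radius of convergence is the smallest modulus among the singular points: 11/10.


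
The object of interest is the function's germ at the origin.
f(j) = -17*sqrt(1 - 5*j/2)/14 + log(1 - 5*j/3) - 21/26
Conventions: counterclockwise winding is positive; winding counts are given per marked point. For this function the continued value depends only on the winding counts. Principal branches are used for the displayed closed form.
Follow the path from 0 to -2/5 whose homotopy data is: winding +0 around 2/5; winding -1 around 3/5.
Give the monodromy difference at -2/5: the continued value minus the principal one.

The rational part is single-valued and drops out of the difference; each branch term changes only by its own monodromy.
(-17/14)*sqrt(1 - j/(2/5)): winding +0 is even, the square root returns to the same sheet, contribution 0.
(1)*log(1 - j/(3/5)): each positive loop around 3/5 adds 2*pi*i to the log, so winding -1 contributes (1)*(-1)*2*pi*i = -(2)*pi*i.
Summing the contributions at j = -2/5 gives -(2)*pi*i.

Continued minus principal equals -(2)*pi*i.


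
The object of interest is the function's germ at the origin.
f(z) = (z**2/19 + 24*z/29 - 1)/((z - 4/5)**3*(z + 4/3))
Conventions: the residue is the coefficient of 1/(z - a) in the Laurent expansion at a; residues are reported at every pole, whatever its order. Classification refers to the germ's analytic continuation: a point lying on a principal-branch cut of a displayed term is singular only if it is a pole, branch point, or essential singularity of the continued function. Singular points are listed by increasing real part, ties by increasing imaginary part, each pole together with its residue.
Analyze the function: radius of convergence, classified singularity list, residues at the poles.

Denominator factor (z - 4/5)^3: pole of order 3 at 4/5, modulus 4/5.
Denominator factor (z + 4/3): pole of order 1 at -4/3, modulus 4/3.
The radius of convergence is the smallest modulus among the singular points: 4/5.
At the order-1 pole -4/3 set g(z) = (z - (-4/3))*f(z) = (z**2/19 + 24*z/29 - 1)/(z - 4/5)**3.
Simple pole: residue = g(a) at a = -4/3, which is 3737625/18055168.
At the order-3 pole 4/5 set g(z) = (z - (4/5))^3*f(z) = (z**2/19 + 24*z/29 - 1)/(z + 4/3).
Order-3 pole: residue = g''(a)/2; g''(4/5) = -3737625/9027584, so the residue is -3737625/18055168.
List the singular points by increasing real part (a conjugate pair: the negative imaginary part first).

Radius of convergence at 0: 4/5.
At -4/3: a pole of order 1; residue 3737625/18055168.
At 4/5: a pole of order 3; residue -3737625/18055168.


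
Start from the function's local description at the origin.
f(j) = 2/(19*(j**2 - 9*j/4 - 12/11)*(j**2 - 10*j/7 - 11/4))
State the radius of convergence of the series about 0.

Denominator factor (j**2 - 10*j/7 - 11/4): discriminant 639/49, real irrational roots 5/7 + (3/14)*sqrt(71) and 5/7 - (3/14)*sqrt(71); poles of order 1, moduli 5/7 + (3/14)*sqrt(71) and -5/7 + (3/14)*sqrt(71).
Denominator factor (j**2 - 9*j/4 - 12/11): discriminant 1659/176, real irrational roots 9/8 + (1/88)*sqrt(18249) and 9/8 - (1/88)*sqrt(18249); poles of order 1, moduli 9/8 + (1/88)*sqrt(18249) and -9/8 + (1/88)*sqrt(18249).
The radius of convergence is the smallest modulus among the singular points: -9/8 + (1/88)*sqrt(18249).

The radius of convergence is -9/8 + (1/88)*sqrt(18249).


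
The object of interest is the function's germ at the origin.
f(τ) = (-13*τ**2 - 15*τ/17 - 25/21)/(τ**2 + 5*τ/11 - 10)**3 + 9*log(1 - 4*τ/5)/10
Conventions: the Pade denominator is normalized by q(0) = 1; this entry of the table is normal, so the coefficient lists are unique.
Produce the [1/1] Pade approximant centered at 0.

The Pade approximant has numerator coefficients [1/840, -17016051737/23652792240]; denominator coefficients [1, -316211/828179].

Taylor coefficients needed (expand at 0): a_0 = 1/840, a_1 = -75289/104720, a_2 = -45173/164560.
Write the denominator as Q(τ) = 1 + q1*τ. Requiring Q*f - P = O(τ^3) with deg P <= 1 kills the coefficients of τ^2..τ^2 in Q*f:
  τ^2: a_2 + q1*a_1 = 0, i.e. -45173/164560 + (-75289/104720)*q1 = 0.
Solving this linear system: q1 = -316211/828179.
The numerator is Q*f truncated at degree 1: P0 = a_0 = 1/840; P1 = a_1 + q1*a_0 = -17016051737/23652792240.


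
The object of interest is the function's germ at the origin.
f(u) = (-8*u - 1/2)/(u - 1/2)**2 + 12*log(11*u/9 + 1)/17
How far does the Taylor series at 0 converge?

Denominator factor (u - 1/2)^2: pole of order 2 at 1/2, modulus 1/2.
Branch term (12/17)*log(1 - u/(-9/11)): its argument vanishes at u = -9/11, a logarithmic branch point, modulus 9/11.
The radius of convergence is the smallest modulus among the singular points: 1/2.

The radius of convergence is 1/2.


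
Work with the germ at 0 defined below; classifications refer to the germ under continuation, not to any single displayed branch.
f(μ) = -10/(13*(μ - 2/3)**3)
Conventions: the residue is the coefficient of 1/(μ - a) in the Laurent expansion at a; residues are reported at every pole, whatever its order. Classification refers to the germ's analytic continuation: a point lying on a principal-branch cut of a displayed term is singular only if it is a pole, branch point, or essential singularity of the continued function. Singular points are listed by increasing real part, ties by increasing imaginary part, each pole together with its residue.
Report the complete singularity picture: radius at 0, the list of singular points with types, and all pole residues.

Denominator factor (μ - 2/3)^3: pole of order 3 at 2/3, modulus 2/3.
The radius of convergence is the smallest modulus among the singular points: 2/3.
At the order-3 pole 2/3 set g(μ) = (μ - (2/3))^3*f(μ) = -10/13.
Order-3 pole: residue = g''(a)/2; g''(2/3) = 0, so the residue is 0.

Radius of convergence at 0: 2/3.
At 2/3: a pole of order 3; residue 0.


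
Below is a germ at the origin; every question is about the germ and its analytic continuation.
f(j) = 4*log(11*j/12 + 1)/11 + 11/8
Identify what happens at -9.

The point is a regular point.

There is no denominator, hence no pole anywhere.
Branch term log(1 - j/(-12/11)): argument at -9 is -29/4, nonzero, so -9 is not its branch point (a point on a principal cut is still regular for the continued germ).
So the germ continues analytically to -9.


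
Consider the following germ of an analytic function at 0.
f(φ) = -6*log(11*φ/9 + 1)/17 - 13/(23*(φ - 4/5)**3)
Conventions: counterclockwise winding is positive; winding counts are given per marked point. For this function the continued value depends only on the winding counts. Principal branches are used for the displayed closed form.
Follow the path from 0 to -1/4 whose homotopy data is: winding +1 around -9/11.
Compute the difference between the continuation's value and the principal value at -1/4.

The rational part is single-valued and drops out of the difference; each branch term changes only by its own monodromy.
(-6/17)*log(1 - φ/(-9/11)): each positive loop around -9/11 adds 2*pi*i to the log, so winding +1 contributes (-6/17)*(1)*2*pi*i = -(12/17)*pi*i.
Summing the contributions at φ = -1/4 gives -(12/17)*pi*i.

Continued minus principal equals -(12/17)*pi*i.


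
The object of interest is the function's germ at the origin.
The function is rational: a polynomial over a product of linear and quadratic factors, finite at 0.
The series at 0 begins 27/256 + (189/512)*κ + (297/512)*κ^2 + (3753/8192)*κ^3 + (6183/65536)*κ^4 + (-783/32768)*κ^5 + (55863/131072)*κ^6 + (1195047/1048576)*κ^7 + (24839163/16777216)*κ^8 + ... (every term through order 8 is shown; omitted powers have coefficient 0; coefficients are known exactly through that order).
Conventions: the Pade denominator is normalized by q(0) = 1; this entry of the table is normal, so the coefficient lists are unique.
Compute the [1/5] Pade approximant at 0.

Taylor coefficients needed (read off): a_0 = 27/256, a_1 = 189/512, a_2 = 297/512, a_3 = 3753/8192, a_4 = 6183/65536, a_5 = -783/32768, a_6 = 55863/131072.
Write the denominator as Q(κ) = 1 + q1*κ + q2*κ^2 + q3*κ^3 + q4*κ^4 + q5*κ^5. Requiring Q*f - P = O(κ^7) with deg P <= 1 kills the coefficients of κ^2..κ^6 in Q*f:
  κ^2: a_2 + q1*a_1 + q2*a_0 = 0, i.e. 297/512 + (189/512)*q1 + (27/256)*q2 = 0.
  κ^3: a_3 + q1*a_2 + q2*a_1 + q3*a_0 = 0, i.e. 3753/8192 + (297/512)*q1 + (189/512)*q2 + (27/256)*q3 = 0.
  κ^4: a_4 + q1*a_3 + q2*a_2 + q3*a_1 + q4*a_0 = 0, i.e. 6183/65536 + (3753/8192)*q1 + (297/512)*q2 + (189/512)*q3 + (27/256)*q4 = 0.
  κ^5: a_5 + q1*a_4 + q2*a_3 + q3*a_2 + q4*a_1 + q5*a_0 = 0, i.e. -783/32768 + (6183/65536)*q1 + (3753/8192)*q2 + (297/512)*q3 + (189/512)*q4 + (27/256)*q5 = 0.
  κ^6: a_6 + q1*a_5 + q2*a_4 + q3*a_3 + q4*a_2 + q5*a_1 = 0, i.e. 55863/131072 + (-783/32768)*q1 + (6183/65536)*q2 + (3753/8192)*q3 + (297/512)*q4 + (189/512)*q5 = 0.
Solving this linear system: q1 = -291/94, q2 = 1003/188, q3 = -9009/1504, q4 = 50229/12032, q5 = -11097/6016.
The numerator is Q*f truncated at degree 1: P0 = a_0 = 27/256; P1 = a_1 + q1*a_0 = 513/12032.

The Pade approximant has numerator coefficients [27/256, 513/12032]; denominator coefficients [1, -291/94, 1003/188, -9009/1504, 50229/12032, -11097/6016].


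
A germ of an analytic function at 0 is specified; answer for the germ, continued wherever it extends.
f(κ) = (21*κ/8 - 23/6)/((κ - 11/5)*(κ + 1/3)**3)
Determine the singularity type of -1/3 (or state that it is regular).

The point is a pole of order 3.

The denominator factor κ + 1/3 vanishes at -1/3 and appears to the power 3; the numerator there equals -113/24, nonzero, and no other factor vanishes.
Hence a pole whose order is the multiplicity, 3.


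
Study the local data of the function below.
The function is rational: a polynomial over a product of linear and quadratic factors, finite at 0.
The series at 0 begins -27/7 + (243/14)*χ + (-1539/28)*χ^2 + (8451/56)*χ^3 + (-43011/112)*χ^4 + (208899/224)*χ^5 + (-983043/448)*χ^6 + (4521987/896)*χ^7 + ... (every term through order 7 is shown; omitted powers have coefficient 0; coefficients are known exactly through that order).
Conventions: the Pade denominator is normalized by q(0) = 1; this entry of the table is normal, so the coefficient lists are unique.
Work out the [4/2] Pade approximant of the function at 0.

Taylor coefficients needed (read off): a_0 = -27/7, a_1 = 243/14, a_2 = -1539/28, a_3 = 8451/56, a_4 = -43011/112, a_5 = 208899/224, a_6 = -983043/448.
Write the denominator as Q(χ) = 1 + q1*χ + q2*χ^2. Requiring Q*f - P = O(χ^7) with deg P <= 4 kills the coefficients of χ^5..χ^6 in Q*f:
  χ^5: a_5 + q1*a_4 + q2*a_3 = 0, i.e. 208899/224 + (-43011/112)*q1 + (8451/56)*q2 = 0.
  χ^6: a_6 + q1*a_5 + q2*a_4 = 0, i.e. -983043/448 + (208899/224)*q1 + (-43011/112)*q2 = 0.
Solving this linear system: q1 = 3629/906, q2 = 606/151.
The numerator is Q*f truncated at degree 4: P0 = a_0 = -27/7; P1 = a_1 + q1*a_0 = 288/151; P2 = a_2 + q1*a_1 + q2*a_0 = -972/1057; P3 = a_3 + q1*a_2 + q2*a_1 = 432/1057; P4 = a_4 + q1*a_3 + q2*a_2 = -144/1057.

The Pade approximant has numerator coefficients [-27/7, 288/151, -972/1057, 432/1057, -144/1057]; denominator coefficients [1, 3629/906, 606/151].


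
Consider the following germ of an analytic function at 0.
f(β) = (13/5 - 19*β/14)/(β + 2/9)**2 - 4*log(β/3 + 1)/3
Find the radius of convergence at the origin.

Denominator factor (β + 2/9)^2: pole of order 2 at -2/9, modulus 2/9.
Branch term (-4/3)*log(1 - β/(-3)): its argument vanishes at β = -3, a logarithmic branch point, modulus 3.
The radius of convergence is the smallest modulus among the singular points: 2/9.

The radius of convergence is 2/9.


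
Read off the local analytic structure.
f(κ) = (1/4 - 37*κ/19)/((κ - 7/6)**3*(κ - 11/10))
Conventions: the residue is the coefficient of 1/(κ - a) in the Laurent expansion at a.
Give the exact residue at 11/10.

At the order-1 pole 11/10 set g(κ) = (κ - (11/10))*f(κ) = (1/4 - 37*κ/19)/(κ - 7/6)**3.
Simple pole: residue = g(a) at a = 11/10, which is 485325/76.

The residue is 485325/76.


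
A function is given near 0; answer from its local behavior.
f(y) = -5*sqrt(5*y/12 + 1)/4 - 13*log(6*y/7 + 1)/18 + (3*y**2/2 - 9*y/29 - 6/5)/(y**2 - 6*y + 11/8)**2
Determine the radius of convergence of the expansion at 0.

Denominator factor (y**2 - 6*y + 11/8)^2: discriminant 61/2, real irrational roots 3 + (1/4)*sqrt(122) and 3 - (1/4)*sqrt(122); poles of order 2, moduli 3 + (1/4)*sqrt(122) and 3 - (1/4)*sqrt(122).
Branch term (-5/4)*sqrt(1 - y/(-12/5)): its argument vanishes at y = -12/5, a square-root branch point, modulus 12/5.
Branch term (-13/18)*log(1 - y/(-7/6)): its argument vanishes at y = -7/6, a logarithmic branch point, modulus 7/6.
The radius of convergence is the smallest modulus among the singular points: 3 - (1/4)*sqrt(122).

The radius of convergence is 3 - (1/4)*sqrt(122).


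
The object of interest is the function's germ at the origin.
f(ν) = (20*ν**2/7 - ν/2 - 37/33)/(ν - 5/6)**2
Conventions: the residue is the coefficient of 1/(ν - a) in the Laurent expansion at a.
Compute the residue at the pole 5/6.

At the order-2 pole 5/6 set g(ν) = (ν - (5/6))^2*f(ν) = 20*ν**2/7 - ν/2 - 37/33.
Order-2 pole: residue = g'(a); g'(5/6) = 179/42, so the residue is 179/42.

The residue is 179/42.


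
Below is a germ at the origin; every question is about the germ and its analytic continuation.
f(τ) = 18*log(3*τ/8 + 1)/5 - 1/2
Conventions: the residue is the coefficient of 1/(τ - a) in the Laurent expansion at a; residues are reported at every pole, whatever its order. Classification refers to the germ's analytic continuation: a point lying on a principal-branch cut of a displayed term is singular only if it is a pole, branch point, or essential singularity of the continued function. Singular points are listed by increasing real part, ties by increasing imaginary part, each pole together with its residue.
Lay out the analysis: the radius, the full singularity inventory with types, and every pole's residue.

Branch term (18/5)*log(1 - τ/(-8/3)): its argument vanishes at τ = -8/3, a logarithmic branch point, modulus 8/3.
The radius of convergence is the smallest modulus among the singular points: 8/3.

Radius of convergence at 0: 8/3.
At -8/3: a logarithmic branch point.


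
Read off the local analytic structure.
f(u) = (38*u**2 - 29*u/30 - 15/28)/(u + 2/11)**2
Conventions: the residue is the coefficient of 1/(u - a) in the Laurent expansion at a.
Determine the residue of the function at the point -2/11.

At the order-2 pole -2/11 set g(u) = (u - (-2/11))^2*f(u) = 38*u**2 - 29*u/30 - 15/28.
Order-2 pole: residue = g'(a); g'(-2/11) = -4879/330, so the residue is -4879/330.

The residue is -4879/330.


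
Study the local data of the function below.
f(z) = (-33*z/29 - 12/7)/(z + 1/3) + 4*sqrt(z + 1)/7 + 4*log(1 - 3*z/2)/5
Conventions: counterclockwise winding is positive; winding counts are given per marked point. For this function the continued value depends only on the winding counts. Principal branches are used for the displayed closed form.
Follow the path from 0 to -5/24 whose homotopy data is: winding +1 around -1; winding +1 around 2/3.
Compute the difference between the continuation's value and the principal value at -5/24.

The rational part is single-valued and drops out of the difference; each branch term changes only by its own monodromy.
(4/7)*sqrt(1 - z/(-1)): winding +1 is odd, the square root flips sign, contributing -2*(4/7)*sqrt(1 - (-5/24)/(-1)) = -2*(4/7)*sqrt(19/24) = -(2/21)*sqrt(114).
(4/5)*log(1 - z/(2/3)): each positive loop around 2/3 adds 2*pi*i to the log, so winding +1 contributes (4/5)*(1)*2*pi*i = (8/5)*pi*i.
Summing the contributions at z = -5/24 gives (-(2/21)*sqrt(114)) + ((8/5)*pi)*i.

Continued minus principal equals (-(2/21)*sqrt(114)) + ((8/5)*pi)*i.


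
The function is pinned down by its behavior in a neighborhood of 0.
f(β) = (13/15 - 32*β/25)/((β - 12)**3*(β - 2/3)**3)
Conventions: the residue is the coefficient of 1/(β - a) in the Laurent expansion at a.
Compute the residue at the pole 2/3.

At the order-3 pole 2/3 set g(β) = (β - (2/3))^3*f(β) = (13/15 - 32*β/25)/(β - 12)**3.
Order-3 pole: residue = g''(a)/2; g''(2/3) = 131949/283971400, so the residue is 131949/567942800.

The residue is 131949/567942800.


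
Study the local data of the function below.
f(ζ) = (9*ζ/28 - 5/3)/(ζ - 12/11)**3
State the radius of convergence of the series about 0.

Denominator factor (ζ - 12/11)^3: pole of order 3 at 12/11, modulus 12/11.
The radius of convergence is the smallest modulus among the singular points: 12/11.

The radius of convergence is 12/11.


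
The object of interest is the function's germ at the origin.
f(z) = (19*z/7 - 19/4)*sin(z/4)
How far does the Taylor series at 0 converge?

The radius of convergence is infinite.

The factor sin(z/4) is entire and contributes no finite singular point.
The polynomial part has no poles.
No finite singular points: the Taylor series at 0 converges everywhere.


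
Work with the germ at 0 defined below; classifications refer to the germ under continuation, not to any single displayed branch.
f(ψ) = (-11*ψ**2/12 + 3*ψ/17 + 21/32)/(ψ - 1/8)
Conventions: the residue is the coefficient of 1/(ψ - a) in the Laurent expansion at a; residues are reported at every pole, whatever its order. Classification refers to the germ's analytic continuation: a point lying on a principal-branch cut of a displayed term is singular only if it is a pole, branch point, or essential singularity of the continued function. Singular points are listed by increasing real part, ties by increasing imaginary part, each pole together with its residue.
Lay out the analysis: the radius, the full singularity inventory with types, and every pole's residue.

Denominator factor (ψ - 1/8): pole of order 1 at 1/8, modulus 1/8.
The radius of convergence is the smallest modulus among the singular points: 1/8.
At the order-1 pole 1/8 set g(ψ) = (ψ - (1/8))*f(ψ) = -11*ψ**2/12 + 3*ψ/17 + 21/32.
Simple pole: residue = g(a) at a = 1/8, which is 8669/13056.

Radius of convergence at 0: 1/8.
At 1/8: a pole of order 1; residue 8669/13056.


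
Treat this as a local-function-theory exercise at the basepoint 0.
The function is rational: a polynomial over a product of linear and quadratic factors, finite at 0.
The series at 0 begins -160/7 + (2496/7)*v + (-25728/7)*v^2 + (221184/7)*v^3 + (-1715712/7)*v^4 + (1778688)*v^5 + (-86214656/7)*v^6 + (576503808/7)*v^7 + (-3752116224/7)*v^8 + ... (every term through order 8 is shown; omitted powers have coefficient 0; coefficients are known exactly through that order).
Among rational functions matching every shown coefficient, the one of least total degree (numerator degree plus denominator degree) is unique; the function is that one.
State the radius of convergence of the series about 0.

The radius of convergence is 3/4 - (1/4)*sqrt(5).

No rational of total degree below 7 reproduces all 9 coefficients; solving the [1/6] Pade equations on them gives f(v) = (-6*v/7 - 5/14)/(v**2 + 3*v/2 + 1/4)**3, whose expansion matches every shown term.
Denominator factor (v**2 + 3*v/2 + 1/4)^3: discriminant 5/4, real irrational roots -3/4 + (1/4)*sqrt(5) and -3/4 - (1/4)*sqrt(5); poles of order 3, moduli 3/4 - (1/4)*sqrt(5) and 3/4 + (1/4)*sqrt(5).
The radius of convergence is the smallest modulus among the singular points: 3/4 - (1/4)*sqrt(5).


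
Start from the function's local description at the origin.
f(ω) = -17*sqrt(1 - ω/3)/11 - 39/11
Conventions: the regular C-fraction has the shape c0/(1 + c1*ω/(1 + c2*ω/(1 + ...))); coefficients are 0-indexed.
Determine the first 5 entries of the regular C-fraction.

Taylor coefficients (expand at 0): a_0 = -56/11, a_1 = 17/66, a_2 = 17/792, a_3 = 17/4752, a_4 = 85/114048.
c0 = a_0 = -56/11. Peel one level at a time: if S = 1 + c*ω/S' with S'(0) = 1, then c is the ω-coefficient of S and S' = c*ω/(S - 1).
S_1 = c0/f = 1 + (17/336)*ω + (85/12544)*ω^2 + ...; c1 = 17/336.
S_2 = c1*ω/(S_1 - 1) = 1 + (-15/112)*ω + (-1/144)*ω^2 + ...; c2 = -15/112.
S_3 = c2*ω/(S_2 - 1) = 1 + (-7/135)*ω + (-217/36450)*ω^2 + ...; c3 = -7/135.
S_4 = c3*ω/(S_3 - 1) = 1 + (-31/270)*ω + ...; c4 = -31/270.

The regular C-fraction coefficients are [-56/11, 17/336, -15/112, -7/135, -31/270].


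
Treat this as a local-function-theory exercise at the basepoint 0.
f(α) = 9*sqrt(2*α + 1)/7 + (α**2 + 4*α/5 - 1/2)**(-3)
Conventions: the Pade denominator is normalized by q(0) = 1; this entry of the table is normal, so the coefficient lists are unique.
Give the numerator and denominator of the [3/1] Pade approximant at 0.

Taylor coefficients needed (expand at 0): a_0 = -47/7, a_1 = -1299/35, a_2 = -60033/350, a_3 = -221983/350, a_4 = -15456249/7000.
Write the denominator as Q(α) = 1 + q1*α. Requiring Q*f - P = O(α^5) with deg P <= 3 kills the coefficients of α^4..α^4 in Q*f:
  α^4: a_4 + q1*a_3 = 0, i.e. -15456249/7000 + (-221983/350)*q1 = 0.
Solving this linear system: q1 = -15456249/4439660.
The numerator is Q*f truncated at degree 3: P0 = a_0 = -47/7; P1 = a_1 + q1*a_0 = -85395993/6215524; P2 = a_2 + q1*a_1 = -6574943427/155388100; P3 = a_3 + q1*a_2 = -57644049563/1553881000.

The Pade approximant has numerator coefficients [-47/7, -85395993/6215524, -6574943427/155388100, -57644049563/1553881000]; denominator coefficients [1, -15456249/4439660].


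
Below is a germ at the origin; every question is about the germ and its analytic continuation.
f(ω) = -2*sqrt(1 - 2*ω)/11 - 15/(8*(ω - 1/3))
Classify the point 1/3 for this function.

The denominator factor ω - 1/3 vanishes at 1/3 and appears to the power 1; the numerator there equals -15/8, nonzero, and no other factor vanishes.
The branch terms are analytic at this point.
Hence a pole whose order is the multiplicity, 1.

The point is a pole of order 1.


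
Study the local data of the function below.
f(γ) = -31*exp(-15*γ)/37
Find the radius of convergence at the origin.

The factor exp(-15*γ) is entire and contributes no finite singular point.
The polynomial part has no poles.
No finite singular points: the Taylor series at 0 converges everywhere.

The radius of convergence is infinite.


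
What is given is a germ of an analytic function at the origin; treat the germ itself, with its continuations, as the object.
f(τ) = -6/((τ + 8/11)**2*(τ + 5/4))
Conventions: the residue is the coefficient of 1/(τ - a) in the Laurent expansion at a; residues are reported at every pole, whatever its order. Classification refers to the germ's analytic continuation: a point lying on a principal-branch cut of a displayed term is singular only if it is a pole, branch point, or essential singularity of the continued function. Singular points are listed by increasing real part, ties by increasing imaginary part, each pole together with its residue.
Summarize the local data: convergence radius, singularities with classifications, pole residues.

Radius of convergence at 0: 8/11.
At -5/4: a pole of order 1; residue -11616/529.
At -8/11: a pole of order 2; residue 11616/529.

Denominator factor (τ + 8/11)^2: pole of order 2 at -8/11, modulus 8/11.
Denominator factor (τ + 5/4): pole of order 1 at -5/4, modulus 5/4.
The radius of convergence is the smallest modulus among the singular points: 8/11.
At the order-1 pole -5/4 set g(τ) = (τ - (-5/4))*f(τ) = -6/(τ + 8/11)**2.
Simple pole: residue = g(a) at a = -5/4, which is -11616/529.
At the order-2 pole -8/11 set g(τ) = (τ - (-8/11))^2*f(τ) = -6/(τ + 5/4).
Order-2 pole: residue = g'(a); g'(-8/11) = 11616/529, so the residue is 11616/529.
List the singular points by increasing real part (a conjugate pair: the negative imaginary part first).


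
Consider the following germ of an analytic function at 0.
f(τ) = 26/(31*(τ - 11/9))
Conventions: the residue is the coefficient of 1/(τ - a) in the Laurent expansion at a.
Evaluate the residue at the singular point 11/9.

The residue is 26/31.

At the order-1 pole 11/9 set g(τ) = (τ - (11/9))*f(τ) = 26/31.
Simple pole: residue = g(a) at a = 11/9, which is 26/31.


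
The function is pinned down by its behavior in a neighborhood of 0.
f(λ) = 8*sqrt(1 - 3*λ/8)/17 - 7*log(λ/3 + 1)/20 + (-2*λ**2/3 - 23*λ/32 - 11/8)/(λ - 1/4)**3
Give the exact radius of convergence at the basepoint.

Denominator factor (λ - 1/4)^3: pole of order 3 at 1/4, modulus 1/4.
Branch term (-7/20)*log(1 - λ/(-3)): its argument vanishes at λ = -3, a logarithmic branch point, modulus 3.
Branch term (8/17)*sqrt(1 - λ/(8/3)): its argument vanishes at λ = 8/3, a square-root branch point, modulus 8/3.
The radius of convergence is the smallest modulus among the singular points: 1/4.

The radius of convergence is 1/4.


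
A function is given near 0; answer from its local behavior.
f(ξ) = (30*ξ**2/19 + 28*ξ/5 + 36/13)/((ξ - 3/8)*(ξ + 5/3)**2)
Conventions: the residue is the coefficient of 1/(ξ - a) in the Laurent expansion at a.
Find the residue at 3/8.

The residue is 3621726/2965235.

At the order-1 pole 3/8 set g(ξ) = (ξ - (3/8))*f(ξ) = (30*ξ**2/19 + 28*ξ/5 + 36/13)/(ξ + 5/3)**2.
Simple pole: residue = g(a) at a = 3/8, which is 3621726/2965235.


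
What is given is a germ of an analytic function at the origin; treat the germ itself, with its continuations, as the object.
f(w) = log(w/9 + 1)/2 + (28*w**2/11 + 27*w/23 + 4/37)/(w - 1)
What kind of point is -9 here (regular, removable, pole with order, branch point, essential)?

The term (1/2)*log(1 - w/(-9)) has argument 1 - -9/(-9) = 0 at -9: a logarithmic (infinitely-sheeted) branch point; the remaining terms are analytic or single-valued there.

The point is a logarithmic branch point.


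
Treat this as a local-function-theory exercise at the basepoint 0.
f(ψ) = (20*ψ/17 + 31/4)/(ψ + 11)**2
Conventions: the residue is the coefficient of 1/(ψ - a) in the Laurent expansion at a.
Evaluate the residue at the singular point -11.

At the order-2 pole -11 set g(ψ) = (ψ - (-11))^2*f(ψ) = 20*ψ/17 + 31/4.
Order-2 pole: residue = g'(a); g'(-11) = 20/17, so the residue is 20/17.

The residue is 20/17.


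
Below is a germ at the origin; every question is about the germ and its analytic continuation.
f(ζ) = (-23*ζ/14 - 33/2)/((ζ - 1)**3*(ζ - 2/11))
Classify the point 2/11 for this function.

The denominator factor ζ - 2/11 vanishes at 2/11 and appears to the power 1; the numerator there equals -2587/154, nonzero, and no other factor vanishes.
Hence a pole whose order is the multiplicity, 1.

The point is a pole of order 1.


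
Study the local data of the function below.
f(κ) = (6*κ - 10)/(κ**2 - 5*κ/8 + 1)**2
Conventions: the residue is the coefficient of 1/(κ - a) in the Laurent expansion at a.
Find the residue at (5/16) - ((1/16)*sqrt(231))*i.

The residue is -((8320/53361)*sqrt(231))*i.

The factor κ**2 - 5*κ/8 + 1 splits as (κ - a)(κ - a') with a = (5/16) - ((1/16)*sqrt(231))*i, a' = (5/16) + ((1/16)*sqrt(231))*i. At the order-2 pole a set g(κ) = (κ - a)^2*f(κ) = [6*κ - 10] / (κ - a')^2.
Order-2 pole: residue = g'(a); g'((5/16) - ((1/16)*sqrt(231))*i) = -((8320/53361)*sqrt(231))*i, so the residue is -((8320/53361)*sqrt(231))*i.


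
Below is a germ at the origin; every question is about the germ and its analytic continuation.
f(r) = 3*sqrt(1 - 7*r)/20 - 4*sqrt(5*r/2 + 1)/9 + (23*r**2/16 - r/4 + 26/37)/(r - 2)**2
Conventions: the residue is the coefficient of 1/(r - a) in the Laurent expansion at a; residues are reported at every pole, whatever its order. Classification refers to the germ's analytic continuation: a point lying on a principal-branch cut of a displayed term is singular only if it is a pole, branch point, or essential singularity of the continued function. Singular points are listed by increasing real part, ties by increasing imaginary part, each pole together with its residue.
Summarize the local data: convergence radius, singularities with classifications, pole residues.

Radius of convergence at 0: 1/7.
At -2/5: an algebraic (square-root) branch point.
At 1/7: an algebraic (square-root) branch point.
At 2: a pole of order 2; residue 11/2.

Denominator factor (r - 2)^2: pole of order 2 at 2, modulus 2.
Branch term (-4/9)*sqrt(1 - r/(-2/5)): its argument vanishes at r = -2/5, a square-root branch point, modulus 2/5.
Branch term (3/20)*sqrt(1 - r/(1/7)): its argument vanishes at r = 1/7, a square-root branch point, modulus 1/7.
The radius of convergence is the smallest modulus among the singular points: 1/7.
The branch terms are analytic at 2 and contribute nothing to the residue; only the rational part matters.
At the order-2 pole 2 set g(r) = (r - (2))^2*(rational part) = 23*r**2/16 - r/4 + 26/37.
Order-2 pole: residue = g'(a); g'(2) = 11/2, so the residue is 11/2.
List the singular points by increasing real part (a conjugate pair: the negative imaginary part first).
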